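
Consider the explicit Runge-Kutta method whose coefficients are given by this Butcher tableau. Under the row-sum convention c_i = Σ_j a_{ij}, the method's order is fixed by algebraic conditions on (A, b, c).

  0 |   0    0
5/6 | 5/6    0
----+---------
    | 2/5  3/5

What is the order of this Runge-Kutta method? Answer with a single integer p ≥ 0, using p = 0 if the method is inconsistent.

b = (2/5, 3/5)
c = (0, 5/6)
Σ b_i: 2/5·1 + 3/5·1 = 1 ✓
b·c: 3/5·5/6 = 1/2 ✓; 2 stages ⇒ order 2.

2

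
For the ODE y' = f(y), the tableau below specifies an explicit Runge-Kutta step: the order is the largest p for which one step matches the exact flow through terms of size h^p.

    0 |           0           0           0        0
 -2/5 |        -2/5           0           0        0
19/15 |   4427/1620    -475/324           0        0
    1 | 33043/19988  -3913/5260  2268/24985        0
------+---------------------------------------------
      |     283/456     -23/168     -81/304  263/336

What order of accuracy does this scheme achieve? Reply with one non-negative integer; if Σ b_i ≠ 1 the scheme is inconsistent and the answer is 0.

4

b = (283/456, -23/168, -81/304, 263/336)
c = (0, -2/5, 19/15, 1)
Ac = (0, 0, 95/162, 217/526)
Σ b_i: 283/456·1 + (-23/168)·1 + (-81/304)·1 + 263/336·1 = 1 ✓
b·c: (-23/168)·(-2/5) + (-81/304)·19/15 + 263/336·1 = 1/2 ✓
b·c²: (-23/168)·4/25 + (-81/304)·361/225 + 263/336·1 = 1/3 ✓
b·Ac: (-81/304)·95/162 + 263/336·217/526 = 1/6 ✓
b·c³: (-23/168)·(-8/125) + (-81/304)·6859/3375 + 263/336·1 = 1/4 ✓
b·(c∘Ac): (-81/304)·361/486 + 263/336·217/526 = 1/8 ✓
b·Ac²: (-81/304)·(-19/81) + 263/336·7/263 = 1/12 ✓
b·A²c: 263/336·14/263 = 1/24 ✓; 4 stages ⇒ order 4.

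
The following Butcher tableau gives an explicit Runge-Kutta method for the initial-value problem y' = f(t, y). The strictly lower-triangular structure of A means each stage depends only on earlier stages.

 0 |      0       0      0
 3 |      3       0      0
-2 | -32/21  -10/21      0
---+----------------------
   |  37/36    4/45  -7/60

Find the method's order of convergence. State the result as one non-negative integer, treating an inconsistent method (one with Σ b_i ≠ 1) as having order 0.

3

b = (37/36, 4/45, -7/60)
c = (0, 3, -2)
Ac = (0, 0, -10/7)
Σ b_i: 37/36·1 + 4/45·1 + (-7/60)·1 = 1 ✓
b·c: 4/45·3 + (-7/60)·(-2) = 1/2 ✓
b·c²: 4/45·9 + (-7/60)·4 = 1/3 ✓
b·Ac: (-7/60)·(-10/7) = 1/6 ✓; 3 stages ⇒ order 3.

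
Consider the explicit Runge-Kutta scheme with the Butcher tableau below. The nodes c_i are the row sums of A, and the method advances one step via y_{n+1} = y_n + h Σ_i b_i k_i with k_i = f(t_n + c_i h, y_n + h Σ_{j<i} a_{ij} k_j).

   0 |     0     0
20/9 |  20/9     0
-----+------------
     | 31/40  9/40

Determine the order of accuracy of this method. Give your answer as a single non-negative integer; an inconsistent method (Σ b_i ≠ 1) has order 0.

2

b = (31/40, 9/40)
c = (0, 20/9)
Σ b_i: 31/40·1 + 9/40·1 = 1 ✓
b·c: 9/40·20/9 = 1/2 ✓; 2 stages ⇒ order 2.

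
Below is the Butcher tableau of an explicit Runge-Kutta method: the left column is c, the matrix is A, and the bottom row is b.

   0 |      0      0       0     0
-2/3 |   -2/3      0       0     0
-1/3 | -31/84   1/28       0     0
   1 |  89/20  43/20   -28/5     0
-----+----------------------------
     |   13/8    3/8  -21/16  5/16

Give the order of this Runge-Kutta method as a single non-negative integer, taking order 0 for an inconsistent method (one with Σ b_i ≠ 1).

4

b = (13/8, 3/8, -21/16, 5/16)
c = (0, -2/3, -1/3, 1)
Ac = (0, 0, -1/42, 13/30)
Σ b_i: 13/8·1 + 3/8·1 + (-21/16)·1 + 5/16·1 = 1 ✓
b·c: 3/8·(-2/3) + (-21/16)·(-1/3) + 5/16·1 = 1/2 ✓
b·c²: 3/8·4/9 + (-21/16)·1/9 + 5/16·1 = 1/3 ✓
b·Ac: (-21/16)·(-1/42) + 5/16·13/30 = 1/6 ✓
b·c³: 3/8·(-8/27) + (-21/16)·(-1/27) + 5/16·1 = 1/4 ✓
b·(c∘Ac): (-21/16)·1/126 + 5/16·13/30 = 1/8 ✓
b·Ac²: (-21/16)·1/63 + 5/16·1/3 = 1/12 ✓
b·A²c: 5/16·2/15 = 1/24 ✓; 4 stages ⇒ order 4.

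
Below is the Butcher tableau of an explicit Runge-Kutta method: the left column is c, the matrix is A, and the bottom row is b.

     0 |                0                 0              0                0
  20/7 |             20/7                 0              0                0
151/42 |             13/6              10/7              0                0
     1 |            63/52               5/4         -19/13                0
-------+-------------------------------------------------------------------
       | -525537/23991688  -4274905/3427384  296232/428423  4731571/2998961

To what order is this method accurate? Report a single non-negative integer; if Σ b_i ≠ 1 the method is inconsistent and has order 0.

b = (-525537/23991688, -4274905/3427384, 296232/428423, 4731571/2998961)
c = (0, 20/7, 151/42, 1)
Ac = (0, 0, 200/49, -919/546)
Σ b_i: (-525537/23991688)·1 + (-4274905/3427384)·1 + 296232/428423·1 + 4731571/2998961·1 = 1 ✓
b·c: (-4274905/3427384)·20/7 + 296232/428423·151/42 + 4731571/2998961·1 = 1/2 ✓
b·c²: (-4274905/3427384)·400/49 + 296232/428423·22801/1764 + 4731571/2998961·1 = 1/3 ✓
b·Ac: 296232/428423·200/49 + 4731571/2998961·(-919/546) = 1/6 ✓
b·c³: (-4274905/3427384)·8000/343 + 296232/428423·3442951/74088 + 4731571/2998961·1 = 6108822004/1322541801 ≠ 1/4 ⇒ order 3.
b·(c∘Ac): 296232/428423·15100/1029 + 4731571/2998961·(-919/546) = 6604806689/881694534 ≠ 1/8
b·Ac²: 296232/428423·4000/343 + 4731571/2998961·(-199219/22932) = -29851733773/5290167204 ≠ 1/12
b·A²c: 4731571/2998961·(-3800/637) = -1383074600/146949089 ≠ 1/24

3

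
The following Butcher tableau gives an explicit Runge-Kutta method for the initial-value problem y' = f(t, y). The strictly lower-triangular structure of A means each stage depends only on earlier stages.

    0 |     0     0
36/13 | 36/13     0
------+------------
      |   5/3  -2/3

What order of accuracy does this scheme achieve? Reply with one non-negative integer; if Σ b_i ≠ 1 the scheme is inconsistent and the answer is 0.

b = (5/3, -2/3)
c = (0, 36/13)
Σ b_i: 5/3·1 + (-2/3)·1 = 1 ✓
b·c: (-2/3)·36/13 = -24/13 ≠ 1/2 ⇒ order 1.

1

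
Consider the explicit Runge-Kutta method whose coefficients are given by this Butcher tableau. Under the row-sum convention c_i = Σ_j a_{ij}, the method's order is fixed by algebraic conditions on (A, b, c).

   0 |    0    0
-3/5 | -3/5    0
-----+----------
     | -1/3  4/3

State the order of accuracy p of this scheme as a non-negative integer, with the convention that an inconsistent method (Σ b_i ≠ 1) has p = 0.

1

b = (-1/3, 4/3)
c = (0, -3/5)
Σ b_i: (-1/3)·1 + 4/3·1 = 1 ✓
b·c: 4/3·(-3/5) = -4/5 ≠ 1/2 ⇒ order 1.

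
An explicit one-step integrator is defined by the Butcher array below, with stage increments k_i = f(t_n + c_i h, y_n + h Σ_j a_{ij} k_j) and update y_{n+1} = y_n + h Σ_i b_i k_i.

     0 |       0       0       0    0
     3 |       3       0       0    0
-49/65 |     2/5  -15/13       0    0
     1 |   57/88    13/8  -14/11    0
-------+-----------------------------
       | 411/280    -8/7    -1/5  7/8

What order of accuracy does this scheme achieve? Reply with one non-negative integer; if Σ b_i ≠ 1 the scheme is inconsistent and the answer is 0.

b = (411/280, -8/7, -1/5, 7/8)
c = (0, 3, -49/65, 1)
Ac = (0, 0, -45/13, 33373/5720)
Σ b_i: 411/280·1 + (-8/7)·1 + (-1/5)·1 + 7/8·1 = 1 ✓
b·c: (-8/7)·3 + (-1/5)·(-49/65) + 7/8·1 = -43731/18200 ≠ 1/2 ⇒ order 1.

1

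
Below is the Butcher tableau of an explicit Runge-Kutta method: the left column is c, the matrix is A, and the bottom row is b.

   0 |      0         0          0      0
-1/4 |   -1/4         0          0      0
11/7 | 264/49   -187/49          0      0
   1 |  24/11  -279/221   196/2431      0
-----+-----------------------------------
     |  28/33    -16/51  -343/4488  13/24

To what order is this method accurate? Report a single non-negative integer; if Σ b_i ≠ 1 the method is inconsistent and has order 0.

4

b = (28/33, -16/51, -343/4488, 13/24)
c = (0, -1/4, 11/7, 1)
Ac = (0, 0, 187/196, 23/52)
Σ b_i: 28/33·1 + (-16/51)·1 + (-343/4488)·1 + 13/24·1 = 1 ✓
b·c: (-16/51)·(-1/4) + (-343/4488)·11/7 + 13/24·1 = 1/2 ✓
b·c²: (-16/51)·1/16 + (-343/4488)·121/49 + 13/24·1 = 1/3 ✓
b·Ac: (-343/4488)·187/196 + 13/24·23/52 = 1/6 ✓
b·c³: (-16/51)·(-1/64) + (-343/4488)·1331/343 + 13/24·1 = 1/4 ✓
b·(c∘Ac): (-343/4488)·2057/1372 + 13/24·23/52 = 1/8 ✓
b·Ac²: (-343/4488)·(-187/784) + 13/24·25/208 = 1/12 ✓
b·A²c: 13/24·1/13 = 1/24 ✓; 4 stages ⇒ order 4.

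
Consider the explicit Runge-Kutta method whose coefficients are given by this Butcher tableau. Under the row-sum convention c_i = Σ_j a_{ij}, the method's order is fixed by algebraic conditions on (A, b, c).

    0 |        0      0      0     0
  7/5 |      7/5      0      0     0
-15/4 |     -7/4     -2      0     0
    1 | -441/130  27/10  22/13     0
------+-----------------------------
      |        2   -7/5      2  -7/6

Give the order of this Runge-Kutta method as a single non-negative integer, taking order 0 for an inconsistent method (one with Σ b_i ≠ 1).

0

b = (2, -7/5, 2, -7/6)
c = (0, 7/5, -15/4, 1)
Ac = (0, 0, -14/5, -834/325)
Σ b_i: 2·1 + (-7/5)·1 + 2·1 + (-7/6)·1 = 43/30 ≠ 1 ⇒ order 0.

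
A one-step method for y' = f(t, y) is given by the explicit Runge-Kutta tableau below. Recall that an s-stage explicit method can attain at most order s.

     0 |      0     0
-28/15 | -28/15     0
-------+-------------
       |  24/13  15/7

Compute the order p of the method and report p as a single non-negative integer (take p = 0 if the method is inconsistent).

b = (24/13, 15/7)
c = (0, -28/15)
Σ b_i: 24/13·1 + 15/7·1 = 363/91 ≠ 1 ⇒ order 0.

0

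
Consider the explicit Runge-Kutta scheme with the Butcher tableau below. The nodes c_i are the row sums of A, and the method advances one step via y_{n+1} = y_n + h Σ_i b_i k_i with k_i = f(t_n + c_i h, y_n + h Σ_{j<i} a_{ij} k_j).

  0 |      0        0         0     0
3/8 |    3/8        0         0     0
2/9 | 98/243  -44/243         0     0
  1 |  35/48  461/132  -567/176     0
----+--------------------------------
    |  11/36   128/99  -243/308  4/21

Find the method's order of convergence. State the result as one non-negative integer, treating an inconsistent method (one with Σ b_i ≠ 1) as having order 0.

4

b = (11/36, 128/99, -243/308, 4/21)
c = (0, 3/8, 2/9, 1)
Ac = (0, 0, -11/162, 19/32)
Σ b_i: 11/36·1 + 128/99·1 + (-243/308)·1 + 4/21·1 = 1 ✓
b·c: 128/99·3/8 + (-243/308)·2/9 + 4/21·1 = 1/2 ✓
b·c²: 128/99·9/64 + (-243/308)·4/81 + 4/21·1 = 1/3 ✓
b·Ac: (-243/308)·(-11/162) + 4/21·19/32 = 1/6 ✓
b·c³: 128/99·27/512 + (-243/308)·8/729 + 4/21·1 = 1/4 ✓
b·(c∘Ac): (-243/308)·(-11/729) + 4/21·19/32 = 1/8 ✓
b·Ac²: (-243/308)·(-11/432) + 4/21·85/256 = 1/12 ✓
b·A²c: 4/21·7/32 = 1/24 ✓; 4 stages ⇒ order 4.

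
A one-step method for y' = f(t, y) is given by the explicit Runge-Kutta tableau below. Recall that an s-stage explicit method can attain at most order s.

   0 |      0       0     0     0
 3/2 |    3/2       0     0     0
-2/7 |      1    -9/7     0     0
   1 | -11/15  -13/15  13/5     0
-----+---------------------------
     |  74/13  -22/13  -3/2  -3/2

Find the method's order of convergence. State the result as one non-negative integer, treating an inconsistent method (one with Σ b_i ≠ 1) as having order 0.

1

b = (74/13, -22/13, -3/2, -3/2)
c = (0, 3/2, -2/7, 1)
Ac = (0, 0, -27/14, -143/70)
Σ b_i: 74/13·1 + (-22/13)·1 + (-3/2)·1 + (-3/2)·1 = 1 ✓
b·c: (-22/13)·3/2 + (-3/2)·(-2/7) + (-3/2)·1 = -657/182 ≠ 1/2 ⇒ order 1.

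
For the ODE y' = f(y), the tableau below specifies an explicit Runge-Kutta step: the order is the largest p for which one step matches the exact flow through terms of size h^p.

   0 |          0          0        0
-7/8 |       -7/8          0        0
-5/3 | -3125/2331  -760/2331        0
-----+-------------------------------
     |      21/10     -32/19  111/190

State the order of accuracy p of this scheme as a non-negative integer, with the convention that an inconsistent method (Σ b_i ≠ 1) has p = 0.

3

b = (21/10, -32/19, 111/190)
c = (0, -7/8, -5/3)
Ac = (0, 0, 95/333)
Σ b_i: 21/10·1 + (-32/19)·1 + 111/190·1 = 1 ✓
b·c: (-32/19)·(-7/8) + 111/190·(-5/3) = 1/2 ✓
b·c²: (-32/19)·49/64 + 111/190·25/9 = 1/3 ✓
b·Ac: 111/190·95/333 = 1/6 ✓; 3 stages ⇒ order 3.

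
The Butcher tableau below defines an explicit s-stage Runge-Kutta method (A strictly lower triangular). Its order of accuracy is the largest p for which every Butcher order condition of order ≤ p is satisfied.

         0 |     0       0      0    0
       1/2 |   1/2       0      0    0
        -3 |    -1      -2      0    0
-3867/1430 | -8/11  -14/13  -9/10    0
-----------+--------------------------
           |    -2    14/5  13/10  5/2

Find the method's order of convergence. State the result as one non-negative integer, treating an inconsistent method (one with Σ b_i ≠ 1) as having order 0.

b = (-2, 14/5, 13/10, 5/2)
c = (0, 1/2, -3, -3867/1430)
Ac = (0, 0, -1, 281/130)
Σ b_i: (-2)·1 + 14/5·1 + 13/10·1 + 5/2·1 = 23/5 ≠ 1 ⇒ order 0.

0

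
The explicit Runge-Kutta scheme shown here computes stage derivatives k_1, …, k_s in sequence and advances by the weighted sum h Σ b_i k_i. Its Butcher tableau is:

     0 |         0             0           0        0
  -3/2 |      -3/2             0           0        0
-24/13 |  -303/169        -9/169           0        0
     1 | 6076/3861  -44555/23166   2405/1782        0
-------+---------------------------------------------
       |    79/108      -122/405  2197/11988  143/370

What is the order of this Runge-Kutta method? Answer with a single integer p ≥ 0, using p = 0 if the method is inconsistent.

4

b = (79/108, -122/405, 2197/11988, 143/370)
c = (0, -3/2, -24/13, 1)
Ac = (0, 0, 27/338, 225/572)
Σ b_i: 79/108·1 + (-122/405)·1 + 2197/11988·1 + 143/370·1 = 1 ✓
b·c: (-122/405)·(-3/2) + 2197/11988·(-24/13) + 143/370·1 = 1/2 ✓
b·c²: (-122/405)·9/4 + 2197/11988·576/169 + 143/370·1 = 1/3 ✓
b·Ac: 2197/11988·27/338 + 143/370·225/572 = 1/6 ✓
b·c³: (-122/405)·(-27/8) + 2197/11988·(-13824/2197) + 143/370·1 = 1/4 ✓
b·(c∘Ac): 2197/11988·(-324/2197) + 143/370·225/572 = 1/8 ✓
b·Ac²: 2197/11988·(-81/676) + 143/370·85/312 = 1/12 ✓
b·A²c: 143/370·185/1716 = 1/24 ✓; 4 stages ⇒ order 4.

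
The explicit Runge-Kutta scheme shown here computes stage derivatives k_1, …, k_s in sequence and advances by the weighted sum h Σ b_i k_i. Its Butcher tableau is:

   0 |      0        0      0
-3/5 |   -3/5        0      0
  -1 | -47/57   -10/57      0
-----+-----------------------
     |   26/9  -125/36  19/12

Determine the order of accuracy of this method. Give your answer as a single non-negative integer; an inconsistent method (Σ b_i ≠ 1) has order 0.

3

b = (26/9, -125/36, 19/12)
c = (0, -3/5, -1)
Ac = (0, 0, 2/19)
Σ b_i: 26/9·1 + (-125/36)·1 + 19/12·1 = 1 ✓
b·c: (-125/36)·(-3/5) + 19/12·(-1) = 1/2 ✓
b·c²: (-125/36)·9/25 + 19/12·1 = 1/3 ✓
b·Ac: 19/12·2/19 = 1/6 ✓; 3 stages ⇒ order 3.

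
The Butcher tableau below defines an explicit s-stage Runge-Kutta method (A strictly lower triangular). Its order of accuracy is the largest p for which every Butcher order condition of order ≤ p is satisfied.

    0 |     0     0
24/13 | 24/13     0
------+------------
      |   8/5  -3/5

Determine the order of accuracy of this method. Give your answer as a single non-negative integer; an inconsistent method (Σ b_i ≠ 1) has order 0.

1

b = (8/5, -3/5)
c = (0, 24/13)
Σ b_i: 8/5·1 + (-3/5)·1 = 1 ✓
b·c: (-3/5)·24/13 = -72/65 ≠ 1/2 ⇒ order 1.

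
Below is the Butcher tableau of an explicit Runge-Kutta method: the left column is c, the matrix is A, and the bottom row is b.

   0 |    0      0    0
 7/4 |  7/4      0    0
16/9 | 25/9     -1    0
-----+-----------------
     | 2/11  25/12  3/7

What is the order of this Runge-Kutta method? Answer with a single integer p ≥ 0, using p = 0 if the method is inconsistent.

0

b = (2/11, 25/12, 3/7)
c = (0, 7/4, 16/9)
Ac = (0, 0, -7/4)
Σ b_i: 2/11·1 + 25/12·1 + 3/7·1 = 2489/924 ≠ 1 ⇒ order 0.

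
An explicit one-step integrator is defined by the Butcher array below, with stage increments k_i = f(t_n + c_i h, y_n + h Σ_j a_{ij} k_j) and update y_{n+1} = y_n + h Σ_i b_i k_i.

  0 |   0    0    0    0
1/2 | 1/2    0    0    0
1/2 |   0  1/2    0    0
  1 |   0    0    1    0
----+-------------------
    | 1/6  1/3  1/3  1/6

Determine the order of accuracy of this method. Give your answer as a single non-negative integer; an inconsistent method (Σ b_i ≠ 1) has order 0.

4

b = (1/6, 1/3, 1/3, 1/6)
c = (0, 1/2, 1/2, 1)
Ac = (0, 0, 1/4, 1/2)
Σ b_i: 1/6·1 + 1/3·1 + 1/3·1 + 1/6·1 = 1 ✓
b·c: 1/3·1/2 + 1/3·1/2 + 1/6·1 = 1/2 ✓
b·c²: 1/3·1/4 + 1/3·1/4 + 1/6·1 = 1/3 ✓
b·Ac: 1/3·1/4 + 1/6·1/2 = 1/6 ✓
b·c³: 1/3·1/8 + 1/3·1/8 + 1/6·1 = 1/4 ✓
b·(c∘Ac): 1/3·1/8 + 1/6·1/2 = 1/8 ✓
b·Ac²: 1/3·1/8 + 1/6·1/4 = 1/12 ✓
b·A²c: 1/6·1/4 = 1/24 ✓; 4 stages ⇒ order 4.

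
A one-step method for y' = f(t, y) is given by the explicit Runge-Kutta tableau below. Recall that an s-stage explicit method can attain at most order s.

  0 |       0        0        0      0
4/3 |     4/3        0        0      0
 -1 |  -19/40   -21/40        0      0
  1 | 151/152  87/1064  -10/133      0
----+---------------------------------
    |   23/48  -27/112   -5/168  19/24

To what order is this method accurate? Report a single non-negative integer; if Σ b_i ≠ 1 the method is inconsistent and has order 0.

b = (23/48, -27/112, -5/168, 19/24)
c = (0, 4/3, -1, 1)
Ac = (0, 0, -7/10, 7/38)
Σ b_i: 23/48·1 + (-27/112)·1 + (-5/168)·1 + 19/24·1 = 1 ✓
b·c: (-27/112)·4/3 + (-5/168)·(-1) + 19/24·1 = 1/2 ✓
b·c²: (-27/112)·16/9 + (-5/168)·1 + 19/24·1 = 1/3 ✓
b·Ac: (-5/168)·(-7/10) + 19/24·7/38 = 1/6 ✓
b·c³: (-27/112)·64/27 + (-5/168)·(-1) + 19/24·1 = 1/4 ✓
b·(c∘Ac): (-5/168)·7/10 + 19/24·7/38 = 1/8 ✓
b·Ac²: (-5/168)·(-14/15) + 19/24·4/57 = 1/12 ✓
b·A²c: 19/24·1/19 = 1/24 ✓; 4 stages ⇒ order 4.

4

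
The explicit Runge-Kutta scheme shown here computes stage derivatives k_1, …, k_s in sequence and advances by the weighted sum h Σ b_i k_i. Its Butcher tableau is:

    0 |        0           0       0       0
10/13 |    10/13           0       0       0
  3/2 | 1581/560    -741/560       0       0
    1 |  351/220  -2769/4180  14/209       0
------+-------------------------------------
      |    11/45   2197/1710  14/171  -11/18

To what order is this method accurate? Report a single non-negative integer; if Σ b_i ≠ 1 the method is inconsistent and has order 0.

b = (11/45, 2197/1710, 14/171, -11/18)
c = (0, 10/13, 3/2, 1)
Ac = (0, 0, -57/56, -9/22)
Σ b_i: 11/45·1 + 2197/1710·1 + 14/171·1 + (-11/18)·1 = 1 ✓
b·c: 2197/1710·10/13 + 14/171·3/2 + (-11/18)·1 = 1/2 ✓
b·c²: 2197/1710·100/169 + 14/171·9/4 + (-11/18)·1 = 1/3 ✓
b·Ac: 14/171·(-57/56) + (-11/18)·(-9/22) = 1/6 ✓
b·c³: 2197/1710·1000/2197 + 14/171·27/8 + (-11/18)·1 = 1/4 ✓
b·(c∘Ac): 14/171·(-171/112) + (-11/18)·(-9/22) = 1/8 ✓
b·Ac²: 14/171·(-285/364) + (-11/18)·(-69/286) = 1/12 ✓
b·A²c: (-11/18)·(-3/44) = 1/24 ✓; 4 stages ⇒ order 4.

4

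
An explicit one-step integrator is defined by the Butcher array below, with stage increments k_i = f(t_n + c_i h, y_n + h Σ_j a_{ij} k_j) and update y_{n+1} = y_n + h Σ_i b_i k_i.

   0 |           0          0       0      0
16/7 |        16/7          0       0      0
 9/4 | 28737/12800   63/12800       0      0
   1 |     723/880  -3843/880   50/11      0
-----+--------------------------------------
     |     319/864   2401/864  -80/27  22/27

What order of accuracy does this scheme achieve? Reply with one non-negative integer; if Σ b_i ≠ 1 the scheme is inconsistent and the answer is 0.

4

b = (319/864, 2401/864, -80/27, 22/27)
c = (0, 16/7, 9/4, 1)
Ac = (0, 0, 9/800, 27/110)
Σ b_i: 319/864·1 + 2401/864·1 + (-80/27)·1 + 22/27·1 = 1 ✓
b·c: 2401/864·16/7 + (-80/27)·9/4 + 22/27·1 = 1/2 ✓
b·c²: 2401/864·256/49 + (-80/27)·81/16 + 22/27·1 = 1/3 ✓
b·Ac: (-80/27)·9/800 + 22/27·27/110 = 1/6 ✓
b·c³: 2401/864·4096/343 + (-80/27)·729/64 + 22/27·1 = 1/4 ✓
b·(c∘Ac): (-80/27)·81/3200 + 22/27·27/110 = 1/8 ✓
b·Ac²: (-80/27)·9/350 + 22/27·603/3080 = 1/12 ✓
b·A²c: 22/27·9/176 = 1/24 ✓; 4 stages ⇒ order 4.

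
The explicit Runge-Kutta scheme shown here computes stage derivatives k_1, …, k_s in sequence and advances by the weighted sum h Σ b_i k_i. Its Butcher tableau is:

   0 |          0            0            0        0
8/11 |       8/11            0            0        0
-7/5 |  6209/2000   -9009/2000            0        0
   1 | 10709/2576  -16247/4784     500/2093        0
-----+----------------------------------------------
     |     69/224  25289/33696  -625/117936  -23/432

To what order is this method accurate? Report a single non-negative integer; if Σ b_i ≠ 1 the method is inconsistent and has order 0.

4

b = (69/224, 25289/33696, -625/117936, -23/432)
c = (0, 8/11, -7/5, 1)
Ac = (0, 0, -819/250, -129/46)
Σ b_i: 69/224·1 + 25289/33696·1 + (-625/117936)·1 + (-23/432)·1 = 1 ✓
b·c: 25289/33696·8/11 + (-625/117936)·(-7/5) + (-23/432)·1 = 1/2 ✓
b·c²: 25289/33696·64/121 + (-625/117936)·49/25 + (-23/432)·1 = 1/3 ✓
b·Ac: (-625/117936)·(-819/250) + (-23/432)·(-129/46) = 1/6 ✓
b·c³: 25289/33696·512/1331 + (-625/117936)·(-343/125) + (-23/432)·1 = 1/4 ✓
b·(c∘Ac): (-625/117936)·5733/1250 + (-23/432)·(-129/46) = 1/8 ✓
b·Ac²: (-625/117936)·(-3276/1375) + (-23/432)·(-336/253) = 1/12 ✓
b·A²c: (-23/432)·(-18/23) = 1/24 ✓; 4 stages ⇒ order 4.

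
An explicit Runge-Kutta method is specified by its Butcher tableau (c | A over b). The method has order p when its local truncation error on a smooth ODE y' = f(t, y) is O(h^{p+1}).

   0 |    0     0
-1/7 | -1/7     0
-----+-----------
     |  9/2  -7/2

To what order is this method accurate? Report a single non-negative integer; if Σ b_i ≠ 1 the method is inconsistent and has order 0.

2

b = (9/2, -7/2)
c = (0, -1/7)
Σ b_i: 9/2·1 + (-7/2)·1 = 1 ✓
b·c: (-7/2)·(-1/7) = 1/2 ✓; 2 stages ⇒ order 2.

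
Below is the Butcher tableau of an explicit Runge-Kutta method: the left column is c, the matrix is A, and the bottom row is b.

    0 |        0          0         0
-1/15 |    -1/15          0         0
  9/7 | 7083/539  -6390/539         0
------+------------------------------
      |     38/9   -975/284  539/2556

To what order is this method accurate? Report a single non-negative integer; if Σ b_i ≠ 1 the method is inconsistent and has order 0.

b = (38/9, -975/284, 539/2556)
c = (0, -1/15, 9/7)
Ac = (0, 0, 426/539)
Σ b_i: 38/9·1 + (-975/284)·1 + 539/2556·1 = 1 ✓
b·c: (-975/284)·(-1/15) + 539/2556·9/7 = 1/2 ✓
b·c²: (-975/284)·1/225 + 539/2556·81/49 = 1/3 ✓
b·Ac: 539/2556·426/539 = 1/6 ✓; 3 stages ⇒ order 3.

3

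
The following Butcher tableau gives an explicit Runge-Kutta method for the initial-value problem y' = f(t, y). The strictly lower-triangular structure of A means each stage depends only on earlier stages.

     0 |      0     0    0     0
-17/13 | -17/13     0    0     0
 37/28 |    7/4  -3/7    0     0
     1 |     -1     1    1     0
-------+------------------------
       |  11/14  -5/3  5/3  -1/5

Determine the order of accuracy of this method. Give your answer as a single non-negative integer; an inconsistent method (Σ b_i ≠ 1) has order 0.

b = (11/14, -5/3, 5/3, -1/5)
c = (0, -17/13, 37/28, 1)
Ac = (0, 0, 51/91, 5/364)
Σ b_i: 11/14·1 + (-5/3)·1 + 5/3·1 + (-1/5)·1 = 41/70 ≠ 1 ⇒ order 0.

0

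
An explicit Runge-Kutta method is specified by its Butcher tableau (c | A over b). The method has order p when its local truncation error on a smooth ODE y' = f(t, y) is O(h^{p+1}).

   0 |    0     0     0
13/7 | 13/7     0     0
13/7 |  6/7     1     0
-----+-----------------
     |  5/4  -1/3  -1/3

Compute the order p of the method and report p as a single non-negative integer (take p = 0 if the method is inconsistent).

b = (5/4, -1/3, -1/3)
c = (0, 13/7, 13/7)
Ac = (0, 0, 13/7)
Σ b_i: 5/4·1 + (-1/3)·1 + (-1/3)·1 = 7/12 ≠ 1 ⇒ order 0.

0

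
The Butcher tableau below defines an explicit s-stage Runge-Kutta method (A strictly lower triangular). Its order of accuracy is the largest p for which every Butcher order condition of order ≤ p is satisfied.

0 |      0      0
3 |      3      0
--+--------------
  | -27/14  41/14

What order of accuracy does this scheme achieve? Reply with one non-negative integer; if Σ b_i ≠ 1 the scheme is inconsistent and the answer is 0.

1

b = (-27/14, 41/14)
c = (0, 3)
Σ b_i: (-27/14)·1 + 41/14·1 = 1 ✓
b·c: 41/14·3 = 123/14 ≠ 1/2 ⇒ order 1.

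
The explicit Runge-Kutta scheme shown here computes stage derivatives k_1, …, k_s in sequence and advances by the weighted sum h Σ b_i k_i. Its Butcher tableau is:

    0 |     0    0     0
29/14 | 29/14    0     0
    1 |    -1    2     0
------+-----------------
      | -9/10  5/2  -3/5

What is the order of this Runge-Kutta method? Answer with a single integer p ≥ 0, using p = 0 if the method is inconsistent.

1

b = (-9/10, 5/2, -3/5)
c = (0, 29/14, 1)
Ac = (0, 0, 29/7)
Σ b_i: (-9/10)·1 + 5/2·1 + (-3/5)·1 = 1 ✓
b·c: 5/2·29/14 + (-3/5)·1 = 641/140 ≠ 1/2 ⇒ order 1.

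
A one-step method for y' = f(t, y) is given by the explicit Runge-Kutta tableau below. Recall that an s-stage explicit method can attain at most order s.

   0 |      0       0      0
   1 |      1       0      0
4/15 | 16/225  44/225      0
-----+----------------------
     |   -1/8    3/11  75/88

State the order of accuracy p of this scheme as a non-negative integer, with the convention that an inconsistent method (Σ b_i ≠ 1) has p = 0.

b = (-1/8, 3/11, 75/88)
c = (0, 1, 4/15)
Ac = (0, 0, 44/225)
Σ b_i: (-1/8)·1 + 3/11·1 + 75/88·1 = 1 ✓
b·c: 3/11·1 + 75/88·4/15 = 1/2 ✓
b·c²: 3/11·1 + 75/88·16/225 = 1/3 ✓
b·Ac: 75/88·44/225 = 1/6 ✓; 3 stages ⇒ order 3.

3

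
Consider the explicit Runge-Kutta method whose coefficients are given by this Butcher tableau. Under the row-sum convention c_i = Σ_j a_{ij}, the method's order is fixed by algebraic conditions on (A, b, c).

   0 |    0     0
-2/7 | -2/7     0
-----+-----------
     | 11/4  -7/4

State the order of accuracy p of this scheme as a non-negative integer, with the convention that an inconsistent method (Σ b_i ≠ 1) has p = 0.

2

b = (11/4, -7/4)
c = (0, -2/7)
Σ b_i: 11/4·1 + (-7/4)·1 = 1 ✓
b·c: (-7/4)·(-2/7) = 1/2 ✓; 2 stages ⇒ order 2.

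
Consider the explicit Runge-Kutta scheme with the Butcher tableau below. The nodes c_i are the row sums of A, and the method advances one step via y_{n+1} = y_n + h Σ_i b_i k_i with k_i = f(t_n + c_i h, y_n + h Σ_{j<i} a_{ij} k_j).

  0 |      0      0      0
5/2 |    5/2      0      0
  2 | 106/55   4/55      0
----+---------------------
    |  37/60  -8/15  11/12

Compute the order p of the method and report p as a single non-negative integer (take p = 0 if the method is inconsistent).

b = (37/60, -8/15, 11/12)
c = (0, 5/2, 2)
Ac = (0, 0, 2/11)
Σ b_i: 37/60·1 + (-8/15)·1 + 11/12·1 = 1 ✓
b·c: (-8/15)·5/2 + 11/12·2 = 1/2 ✓
b·c²: (-8/15)·25/4 + 11/12·4 = 1/3 ✓
b·Ac: 11/12·2/11 = 1/6 ✓; 3 stages ⇒ order 3.

3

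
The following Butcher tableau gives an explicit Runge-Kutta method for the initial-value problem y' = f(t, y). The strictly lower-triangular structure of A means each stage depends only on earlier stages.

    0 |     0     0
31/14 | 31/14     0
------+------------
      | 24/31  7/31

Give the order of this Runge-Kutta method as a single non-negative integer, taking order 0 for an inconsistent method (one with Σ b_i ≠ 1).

b = (24/31, 7/31)
c = (0, 31/14)
Σ b_i: 24/31·1 + 7/31·1 = 1 ✓
b·c: 7/31·31/14 = 1/2 ✓; 2 stages ⇒ order 2.

2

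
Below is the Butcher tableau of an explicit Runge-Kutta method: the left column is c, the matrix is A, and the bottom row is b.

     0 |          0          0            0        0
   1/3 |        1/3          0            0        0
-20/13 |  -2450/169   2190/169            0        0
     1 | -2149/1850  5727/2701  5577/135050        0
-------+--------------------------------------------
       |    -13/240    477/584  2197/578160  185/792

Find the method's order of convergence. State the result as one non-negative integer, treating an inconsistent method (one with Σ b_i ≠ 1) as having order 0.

4

b = (-13/240, 477/584, 2197/578160, 185/792)
c = (0, 1/3, -20/13, 1)
Ac = (0, 0, 730/169, 119/185)
Σ b_i: (-13/240)·1 + 477/584·1 + 2197/578160·1 + 185/792·1 = 1 ✓
b·c: 477/584·1/3 + 2197/578160·(-20/13) + 185/792·1 = 1/2 ✓
b·c²: 477/584·1/9 + 2197/578160·400/169 + 185/792·1 = 1/3 ✓
b·Ac: 2197/578160·730/169 + 185/792·119/185 = 1/6 ✓
b·c³: 477/584·1/27 + 2197/578160·(-8000/2197) + 185/792·1 = 1/4 ✓
b·(c∘Ac): 2197/578160·(-14600/2197) + 185/792·119/185 = 1/8 ✓
b·Ac²: 2197/578160·730/507 + 185/792·1/3 = 1/12 ✓
b·A²c: 185/792·33/185 = 1/24 ✓; 4 stages ⇒ order 4.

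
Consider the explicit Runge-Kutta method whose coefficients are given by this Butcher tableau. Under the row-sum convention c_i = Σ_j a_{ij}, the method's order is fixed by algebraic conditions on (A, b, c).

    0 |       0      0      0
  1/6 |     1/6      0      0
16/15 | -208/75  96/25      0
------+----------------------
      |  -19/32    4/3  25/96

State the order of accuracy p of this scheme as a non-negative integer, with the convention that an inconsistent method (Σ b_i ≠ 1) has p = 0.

3

b = (-19/32, 4/3, 25/96)
c = (0, 1/6, 16/15)
Ac = (0, 0, 16/25)
Σ b_i: (-19/32)·1 + 4/3·1 + 25/96·1 = 1 ✓
b·c: 4/3·1/6 + 25/96·16/15 = 1/2 ✓
b·c²: 4/3·1/36 + 25/96·256/225 = 1/3 ✓
b·Ac: 25/96·16/25 = 1/6 ✓; 3 stages ⇒ order 3.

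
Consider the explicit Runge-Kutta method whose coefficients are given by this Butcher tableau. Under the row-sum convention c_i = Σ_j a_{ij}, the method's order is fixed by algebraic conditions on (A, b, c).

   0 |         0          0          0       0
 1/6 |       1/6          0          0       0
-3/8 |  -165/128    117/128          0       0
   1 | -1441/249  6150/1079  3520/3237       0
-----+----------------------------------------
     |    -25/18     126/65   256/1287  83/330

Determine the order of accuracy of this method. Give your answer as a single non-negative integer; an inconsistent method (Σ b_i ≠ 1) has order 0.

4

b = (-25/18, 126/65, 256/1287, 83/330)
c = (0, 1/6, -3/8, 1)
Ac = (0, 0, 39/256, 45/83)
Σ b_i: (-25/18)·1 + 126/65·1 + 256/1287·1 + 83/330·1 = 1 ✓
b·c: 126/65·1/6 + 256/1287·(-3/8) + 83/330·1 = 1/2 ✓
b·c²: 126/65·1/36 + 256/1287·9/64 + 83/330·1 = 1/3 ✓
b·Ac: 256/1287·39/256 + 83/330·45/83 = 1/6 ✓
b·c³: 126/65·1/216 + 256/1287·(-27/512) + 83/330·1 = 1/4 ✓
b·(c∘Ac): 256/1287·(-117/2048) + 83/330·45/83 = 1/8 ✓
b·Ac²: 256/1287·13/512 + 83/330·155/498 = 1/12 ✓
b·A²c: 83/330·55/332 = 1/24 ✓; 4 stages ⇒ order 4.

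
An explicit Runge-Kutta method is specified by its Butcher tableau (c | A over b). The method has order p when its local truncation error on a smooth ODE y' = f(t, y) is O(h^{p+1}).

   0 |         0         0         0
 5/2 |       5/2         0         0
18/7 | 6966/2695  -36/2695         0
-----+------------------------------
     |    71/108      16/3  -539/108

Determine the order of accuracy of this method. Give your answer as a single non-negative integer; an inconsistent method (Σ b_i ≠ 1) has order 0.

3

b = (71/108, 16/3, -539/108)
c = (0, 5/2, 18/7)
Ac = (0, 0, -18/539)
Σ b_i: 71/108·1 + 16/3·1 + (-539/108)·1 = 1 ✓
b·c: 16/3·5/2 + (-539/108)·18/7 = 1/2 ✓
b·c²: 16/3·25/4 + (-539/108)·324/49 = 1/3 ✓
b·Ac: (-539/108)·(-18/539) = 1/6 ✓; 3 stages ⇒ order 3.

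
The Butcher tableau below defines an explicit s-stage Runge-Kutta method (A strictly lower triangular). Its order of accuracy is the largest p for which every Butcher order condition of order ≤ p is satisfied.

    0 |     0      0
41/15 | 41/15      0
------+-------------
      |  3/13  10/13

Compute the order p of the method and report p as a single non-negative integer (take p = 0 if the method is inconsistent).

1

b = (3/13, 10/13)
c = (0, 41/15)
Σ b_i: 3/13·1 + 10/13·1 = 1 ✓
b·c: 10/13·41/15 = 82/39 ≠ 1/2 ⇒ order 1.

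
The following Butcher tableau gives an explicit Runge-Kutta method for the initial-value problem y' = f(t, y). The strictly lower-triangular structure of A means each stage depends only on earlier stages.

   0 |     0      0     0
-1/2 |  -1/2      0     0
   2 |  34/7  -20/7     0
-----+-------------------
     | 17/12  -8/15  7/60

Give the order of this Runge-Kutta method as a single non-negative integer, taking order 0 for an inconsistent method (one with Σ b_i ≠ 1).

3

b = (17/12, -8/15, 7/60)
c = (0, -1/2, 2)
Ac = (0, 0, 10/7)
Σ b_i: 17/12·1 + (-8/15)·1 + 7/60·1 = 1 ✓
b·c: (-8/15)·(-1/2) + 7/60·2 = 1/2 ✓
b·c²: (-8/15)·1/4 + 7/60·4 = 1/3 ✓
b·Ac: 7/60·10/7 = 1/6 ✓; 3 stages ⇒ order 3.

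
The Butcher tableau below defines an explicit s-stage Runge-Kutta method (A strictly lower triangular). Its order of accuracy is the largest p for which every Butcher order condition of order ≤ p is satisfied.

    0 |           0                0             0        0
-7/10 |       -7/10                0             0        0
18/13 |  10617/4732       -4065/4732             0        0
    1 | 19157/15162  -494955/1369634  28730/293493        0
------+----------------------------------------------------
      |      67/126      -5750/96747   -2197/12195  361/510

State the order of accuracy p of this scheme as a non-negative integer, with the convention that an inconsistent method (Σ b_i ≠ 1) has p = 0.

b = (67/126, -5750/96747, -2197/12195, 361/510)
c = (0, -7/10, 18/13, 1)
Ac = (0, 0, 813/1352, 561/1444)
Σ b_i: 67/126·1 + (-5750/96747)·1 + (-2197/12195)·1 + 361/510·1 = 1 ✓
b·c: (-5750/96747)·(-7/10) + (-2197/12195)·18/13 + 361/510·1 = 1/2 ✓
b·c²: (-5750/96747)·49/100 + (-2197/12195)·324/169 + 361/510·1 = 1/3 ✓
b·Ac: (-2197/12195)·813/1352 + 361/510·561/1444 = 1/6 ✓
b·c³: (-5750/96747)·(-343/1000) + (-2197/12195)·5832/2197 + 361/510·1 = 1/4 ✓
b·(c∘Ac): (-2197/12195)·7317/8788 + 361/510·561/1444 = 1/8 ✓
b·Ac²: (-2197/12195)·(-5691/13520) + 361/510·153/14440 = 1/12 ✓
b·A²c: 361/510·85/1444 = 1/24 ✓; 4 stages ⇒ order 4.

4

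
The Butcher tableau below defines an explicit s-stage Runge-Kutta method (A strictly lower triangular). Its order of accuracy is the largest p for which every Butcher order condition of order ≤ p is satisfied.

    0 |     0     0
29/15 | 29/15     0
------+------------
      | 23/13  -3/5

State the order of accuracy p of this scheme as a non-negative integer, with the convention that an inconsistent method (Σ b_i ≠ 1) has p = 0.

0

b = (23/13, -3/5)
c = (0, 29/15)
Σ b_i: 23/13·1 + (-3/5)·1 = 76/65 ≠ 1 ⇒ order 0.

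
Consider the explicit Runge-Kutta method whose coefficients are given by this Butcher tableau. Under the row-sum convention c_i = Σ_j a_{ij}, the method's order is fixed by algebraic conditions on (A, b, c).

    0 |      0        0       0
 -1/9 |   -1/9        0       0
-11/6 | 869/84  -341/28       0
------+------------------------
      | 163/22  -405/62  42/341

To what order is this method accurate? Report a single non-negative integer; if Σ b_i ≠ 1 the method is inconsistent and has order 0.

b = (163/22, -405/62, 42/341)
c = (0, -1/9, -11/6)
Ac = (0, 0, 341/252)
Σ b_i: 163/22·1 + (-405/62)·1 + 42/341·1 = 1 ✓
b·c: (-405/62)·(-1/9) + 42/341·(-11/6) = 1/2 ✓
b·c²: (-405/62)·1/81 + 42/341·121/36 = 1/3 ✓
b·Ac: 42/341·341/252 = 1/6 ✓; 3 stages ⇒ order 3.

3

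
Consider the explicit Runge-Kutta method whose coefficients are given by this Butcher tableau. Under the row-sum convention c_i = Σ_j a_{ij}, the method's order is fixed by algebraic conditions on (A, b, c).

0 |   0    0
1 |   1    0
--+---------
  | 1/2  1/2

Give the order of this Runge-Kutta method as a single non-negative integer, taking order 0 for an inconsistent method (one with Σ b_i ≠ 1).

2

b = (1/2, 1/2)
c = (0, 1)
Σ b_i: 1/2·1 + 1/2·1 = 1 ✓
b·c: 1/2·1 = 1/2 ✓; 2 stages ⇒ order 2.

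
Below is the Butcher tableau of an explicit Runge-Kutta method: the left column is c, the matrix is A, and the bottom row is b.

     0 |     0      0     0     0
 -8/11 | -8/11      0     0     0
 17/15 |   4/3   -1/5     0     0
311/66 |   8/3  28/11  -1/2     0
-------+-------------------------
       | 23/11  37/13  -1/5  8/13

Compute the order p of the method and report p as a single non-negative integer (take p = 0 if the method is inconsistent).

b = (23/11, 37/13, -1/5, 8/13)
c = (0, -8/11, 17/15, 311/66)
Ac = (0, 0, 8/55, -8777/3630)
Σ b_i: 23/11·1 + 37/13·1 + (-1/5)·1 + 8/13·1 = 3827/715 ≠ 1 ⇒ order 0.

0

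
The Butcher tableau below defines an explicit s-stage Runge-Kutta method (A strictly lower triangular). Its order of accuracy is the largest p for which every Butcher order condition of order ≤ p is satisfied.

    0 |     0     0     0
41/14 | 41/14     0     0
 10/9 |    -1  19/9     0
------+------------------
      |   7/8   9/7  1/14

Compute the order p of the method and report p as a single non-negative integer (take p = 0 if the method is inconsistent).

0

b = (7/8, 9/7, 1/14)
c = (0, 41/14, 10/9)
Ac = (0, 0, 779/126)
Σ b_i: 7/8·1 + 9/7·1 + 1/14·1 = 125/56 ≠ 1 ⇒ order 0.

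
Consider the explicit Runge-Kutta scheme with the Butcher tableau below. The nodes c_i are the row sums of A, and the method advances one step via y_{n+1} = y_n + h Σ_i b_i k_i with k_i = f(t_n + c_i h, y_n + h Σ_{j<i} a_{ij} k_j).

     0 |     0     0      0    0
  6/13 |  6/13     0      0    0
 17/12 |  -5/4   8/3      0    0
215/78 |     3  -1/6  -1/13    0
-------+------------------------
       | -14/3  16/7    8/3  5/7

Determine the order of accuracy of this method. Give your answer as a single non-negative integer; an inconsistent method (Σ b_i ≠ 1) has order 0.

1

b = (-14/3, 16/7, 8/3, 5/7)
c = (0, 6/13, 17/12, 215/78)
Ac = (0, 0, 16/13, -29/156)
Σ b_i: (-14/3)·1 + 16/7·1 + 8/3·1 + 5/7·1 = 1 ✓
b·c: 16/7·6/13 + 8/3·17/12 + 5/7·215/78 = 857/126 ≠ 1/2 ⇒ order 1.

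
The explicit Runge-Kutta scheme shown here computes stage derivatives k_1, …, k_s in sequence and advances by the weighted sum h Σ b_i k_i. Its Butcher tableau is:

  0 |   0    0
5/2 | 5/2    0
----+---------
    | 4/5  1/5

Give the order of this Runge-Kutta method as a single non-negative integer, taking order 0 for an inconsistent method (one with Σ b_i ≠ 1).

b = (4/5, 1/5)
c = (0, 5/2)
Σ b_i: 4/5·1 + 1/5·1 = 1 ✓
b·c: 1/5·5/2 = 1/2 ✓; 2 stages ⇒ order 2.

2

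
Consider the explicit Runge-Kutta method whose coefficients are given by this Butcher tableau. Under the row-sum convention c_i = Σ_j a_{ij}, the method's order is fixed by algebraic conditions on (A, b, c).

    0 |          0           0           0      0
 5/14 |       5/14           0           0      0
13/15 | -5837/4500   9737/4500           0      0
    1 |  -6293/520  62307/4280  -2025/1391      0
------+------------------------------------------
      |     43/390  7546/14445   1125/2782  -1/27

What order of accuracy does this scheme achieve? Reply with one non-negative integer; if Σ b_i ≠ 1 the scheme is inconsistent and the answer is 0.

b = (43/390, 7546/14445, 1125/2782, -1/27)
c = (0, 5/14, 13/15, 1)
Ac = (0, 0, 1391/1800, 63/16)
Σ b_i: 43/390·1 + 7546/14445·1 + 1125/2782·1 + (-1/27)·1 = 1 ✓
b·c: 7546/14445·5/14 + 1125/2782·13/15 + (-1/27)·1 = 1/2 ✓
b·c²: 7546/14445·25/196 + 1125/2782·169/225 + (-1/27)·1 = 1/3 ✓
b·Ac: 1125/2782·1391/1800 + (-1/27)·63/16 = 1/6 ✓
b·c³: 7546/14445·125/2744 + 1125/2782·2197/3375 + (-1/27)·1 = 1/4 ✓
b·(c∘Ac): 1125/2782·18083/27000 + (-1/27)·63/16 = 1/8 ✓
b·Ac²: 1125/2782·1391/5040 + (-1/27)·171/224 = 1/12 ✓
b·A²c: (-1/27)·(-9/8) = 1/24 ✓; 4 stages ⇒ order 4.

4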